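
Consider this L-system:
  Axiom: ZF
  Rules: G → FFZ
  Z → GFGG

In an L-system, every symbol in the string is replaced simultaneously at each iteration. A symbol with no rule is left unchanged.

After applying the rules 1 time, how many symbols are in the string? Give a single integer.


Step 0: length = 2
Step 1: length = 5

Answer: 5


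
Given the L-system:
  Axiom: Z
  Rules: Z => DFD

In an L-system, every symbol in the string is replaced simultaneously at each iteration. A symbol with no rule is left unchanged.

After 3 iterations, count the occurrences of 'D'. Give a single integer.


Answer: 2

Derivation:
Step 0: Z  (0 'D')
Step 1: DFD  (2 'D')
Step 2: DFD  (2 'D')
Step 3: DFD  (2 'D')


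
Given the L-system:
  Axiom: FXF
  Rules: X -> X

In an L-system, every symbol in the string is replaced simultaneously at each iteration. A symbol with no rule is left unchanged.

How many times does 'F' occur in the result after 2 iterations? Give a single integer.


Step 0: FXF  (2 'F')
Step 1: FXF  (2 'F')
Step 2: FXF  (2 'F')

Answer: 2


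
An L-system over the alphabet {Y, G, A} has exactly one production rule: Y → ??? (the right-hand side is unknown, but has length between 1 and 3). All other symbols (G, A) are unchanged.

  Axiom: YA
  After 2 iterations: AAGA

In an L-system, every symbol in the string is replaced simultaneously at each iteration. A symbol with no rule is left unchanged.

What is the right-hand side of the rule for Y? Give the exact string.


Trying Y → AAG:
  Step 0: YA
  Step 1: AAGA
  Step 2: AAGA
Matches the given result.

Answer: AAG


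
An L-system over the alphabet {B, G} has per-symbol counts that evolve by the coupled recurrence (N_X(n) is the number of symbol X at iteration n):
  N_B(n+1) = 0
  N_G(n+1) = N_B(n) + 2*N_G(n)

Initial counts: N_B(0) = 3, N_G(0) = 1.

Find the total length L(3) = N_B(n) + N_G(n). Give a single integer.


Step 0: N_B=3, N_G=1, L=4
Step 1: N_B=0, N_G=5, L=5
Step 2: N_B=0, N_G=10, L=10
Step 3: N_B=0, N_G=20, L=20

Answer: 20


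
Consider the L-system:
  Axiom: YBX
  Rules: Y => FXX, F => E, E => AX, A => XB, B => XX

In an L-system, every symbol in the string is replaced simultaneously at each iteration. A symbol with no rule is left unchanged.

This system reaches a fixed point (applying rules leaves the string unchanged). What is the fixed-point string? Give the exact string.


Answer: XXXXXXXXX

Derivation:
Step 0: YBX
Step 1: FXXXXX
Step 2: EXXXXX
Step 3: AXXXXXX
Step 4: XBXXXXXX
Step 5: XXXXXXXXX
Step 6: XXXXXXXXX  (unchanged — fixed point at step 5)


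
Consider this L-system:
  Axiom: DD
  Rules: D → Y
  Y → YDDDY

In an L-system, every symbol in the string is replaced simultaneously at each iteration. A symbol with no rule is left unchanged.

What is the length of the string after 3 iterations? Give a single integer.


Step 0: length = 2
Step 1: length = 2
Step 2: length = 10
Step 3: length = 26

Answer: 26


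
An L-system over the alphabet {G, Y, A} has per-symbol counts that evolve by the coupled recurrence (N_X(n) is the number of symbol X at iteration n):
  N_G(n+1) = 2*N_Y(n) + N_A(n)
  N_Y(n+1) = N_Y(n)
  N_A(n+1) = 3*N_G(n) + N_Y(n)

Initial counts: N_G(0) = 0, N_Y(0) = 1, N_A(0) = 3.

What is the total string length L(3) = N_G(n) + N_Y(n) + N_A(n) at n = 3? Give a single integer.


Answer: 29

Derivation:
Step 0: N_G=0, N_Y=1, N_A=3, L=4
Step 1: N_G=5, N_Y=1, N_A=1, L=7
Step 2: N_G=3, N_Y=1, N_A=16, L=20
Step 3: N_G=18, N_Y=1, N_A=10, L=29


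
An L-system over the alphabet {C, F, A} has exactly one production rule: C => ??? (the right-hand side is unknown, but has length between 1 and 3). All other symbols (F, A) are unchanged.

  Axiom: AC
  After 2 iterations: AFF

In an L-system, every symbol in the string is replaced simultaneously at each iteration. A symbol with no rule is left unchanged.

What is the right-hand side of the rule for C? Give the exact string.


Trying C => FF:
  Step 0: AC
  Step 1: AFF
  Step 2: AFF
Matches the given result.

Answer: FF


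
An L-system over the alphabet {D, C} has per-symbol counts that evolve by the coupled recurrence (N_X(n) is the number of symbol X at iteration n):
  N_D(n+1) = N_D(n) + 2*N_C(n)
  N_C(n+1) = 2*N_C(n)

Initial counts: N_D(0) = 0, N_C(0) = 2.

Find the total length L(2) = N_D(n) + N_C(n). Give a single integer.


Step 0: N_D=0, N_C=2, L=2
Step 1: N_D=4, N_C=4, L=8
Step 2: N_D=12, N_C=8, L=20

Answer: 20


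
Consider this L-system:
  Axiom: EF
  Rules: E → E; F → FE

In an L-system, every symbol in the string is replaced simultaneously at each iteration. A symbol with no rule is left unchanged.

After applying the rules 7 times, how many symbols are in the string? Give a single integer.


Step 0: length = 2
Step 1: length = 3
Step 2: length = 4
Step 3: length = 5
Step 4: length = 6
Step 5: length = 7
Step 6: length = 8
Step 7: length = 9

Answer: 9


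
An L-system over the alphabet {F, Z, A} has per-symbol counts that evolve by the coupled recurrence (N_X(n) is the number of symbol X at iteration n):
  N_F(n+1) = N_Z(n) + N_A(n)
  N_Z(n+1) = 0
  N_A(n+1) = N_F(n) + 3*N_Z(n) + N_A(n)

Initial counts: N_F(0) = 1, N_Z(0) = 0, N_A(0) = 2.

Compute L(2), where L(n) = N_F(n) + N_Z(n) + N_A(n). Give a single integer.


Answer: 8

Derivation:
Step 0: N_F=1, N_Z=0, N_A=2, L=3
Step 1: N_F=2, N_Z=0, N_A=3, L=5
Step 2: N_F=3, N_Z=0, N_A=5, L=8


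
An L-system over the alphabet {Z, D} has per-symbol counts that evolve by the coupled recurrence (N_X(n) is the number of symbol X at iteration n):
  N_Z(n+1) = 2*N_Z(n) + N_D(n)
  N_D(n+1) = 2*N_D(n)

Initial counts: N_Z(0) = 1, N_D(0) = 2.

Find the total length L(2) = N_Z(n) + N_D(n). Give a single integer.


Answer: 20

Derivation:
Step 0: N_Z=1, N_D=2, L=3
Step 1: N_Z=4, N_D=4, L=8
Step 2: N_Z=12, N_D=8, L=20


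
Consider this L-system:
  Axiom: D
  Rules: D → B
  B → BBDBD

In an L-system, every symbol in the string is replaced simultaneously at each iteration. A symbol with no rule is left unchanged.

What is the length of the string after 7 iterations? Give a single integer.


Answer: 2753

Derivation:
Step 0: length = 1
Step 1: length = 1
Step 2: length = 5
Step 3: length = 17
Step 4: length = 61
Step 5: length = 217
Step 6: length = 773
Step 7: length = 2753


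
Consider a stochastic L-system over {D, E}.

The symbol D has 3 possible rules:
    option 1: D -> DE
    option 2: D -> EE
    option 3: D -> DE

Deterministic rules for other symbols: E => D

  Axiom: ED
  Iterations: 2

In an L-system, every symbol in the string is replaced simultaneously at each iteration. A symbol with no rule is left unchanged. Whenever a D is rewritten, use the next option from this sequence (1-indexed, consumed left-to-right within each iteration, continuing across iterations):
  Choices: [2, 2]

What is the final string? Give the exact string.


Step 0: ED
Step 1: DEE  (used choices [2])
Step 2: EEDD  (used choices [2])

Answer: EEDD


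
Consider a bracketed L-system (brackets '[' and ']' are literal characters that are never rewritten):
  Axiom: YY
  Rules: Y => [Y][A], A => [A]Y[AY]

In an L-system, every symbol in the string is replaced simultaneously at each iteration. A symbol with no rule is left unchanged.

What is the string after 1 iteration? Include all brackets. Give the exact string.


Answer: [Y][A][Y][A]

Derivation:
Step 0: YY
Step 1: [Y][A][Y][A]


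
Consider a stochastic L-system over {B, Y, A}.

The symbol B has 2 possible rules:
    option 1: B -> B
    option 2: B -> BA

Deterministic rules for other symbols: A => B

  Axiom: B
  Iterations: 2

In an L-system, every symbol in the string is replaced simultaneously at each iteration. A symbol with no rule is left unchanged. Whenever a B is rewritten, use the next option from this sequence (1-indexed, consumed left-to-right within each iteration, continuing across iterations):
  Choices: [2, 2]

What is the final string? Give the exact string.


Step 0: B
Step 1: BA  (used choices [2])
Step 2: BAB  (used choices [2])

Answer: BAB


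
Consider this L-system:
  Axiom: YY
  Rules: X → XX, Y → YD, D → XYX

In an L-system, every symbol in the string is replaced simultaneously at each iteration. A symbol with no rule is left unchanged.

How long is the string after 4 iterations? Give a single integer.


Answer: 48

Derivation:
Step 0: length = 2
Step 1: length = 4
Step 2: length = 10
Step 3: length = 22
Step 4: length = 48


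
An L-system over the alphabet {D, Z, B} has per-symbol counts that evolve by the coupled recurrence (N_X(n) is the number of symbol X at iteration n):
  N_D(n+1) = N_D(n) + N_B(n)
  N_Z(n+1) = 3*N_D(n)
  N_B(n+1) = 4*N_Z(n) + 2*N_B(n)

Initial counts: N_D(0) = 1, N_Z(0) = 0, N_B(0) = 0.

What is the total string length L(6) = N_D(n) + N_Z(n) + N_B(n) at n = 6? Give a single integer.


Answer: 2092

Derivation:
Step 0: N_D=1, N_Z=0, N_B=0, L=1
Step 1: N_D=1, N_Z=3, N_B=0, L=4
Step 2: N_D=1, N_Z=3, N_B=12, L=16
Step 3: N_D=13, N_Z=3, N_B=36, L=52
Step 4: N_D=49, N_Z=39, N_B=84, L=172
Step 5: N_D=133, N_Z=147, N_B=324, L=604
Step 6: N_D=457, N_Z=399, N_B=1236, L=2092


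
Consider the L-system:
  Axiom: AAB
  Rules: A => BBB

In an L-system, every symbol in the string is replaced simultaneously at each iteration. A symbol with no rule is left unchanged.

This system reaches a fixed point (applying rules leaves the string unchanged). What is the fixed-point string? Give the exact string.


Step 0: AAB
Step 1: BBBBBBB
Step 2: BBBBBBB  (unchanged — fixed point at step 1)

Answer: BBBBBBB


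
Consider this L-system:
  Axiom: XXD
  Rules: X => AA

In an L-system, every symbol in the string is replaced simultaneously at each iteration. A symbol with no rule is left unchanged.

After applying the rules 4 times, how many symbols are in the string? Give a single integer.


Answer: 5

Derivation:
Step 0: length = 3
Step 1: length = 5
Step 2: length = 5
Step 3: length = 5
Step 4: length = 5


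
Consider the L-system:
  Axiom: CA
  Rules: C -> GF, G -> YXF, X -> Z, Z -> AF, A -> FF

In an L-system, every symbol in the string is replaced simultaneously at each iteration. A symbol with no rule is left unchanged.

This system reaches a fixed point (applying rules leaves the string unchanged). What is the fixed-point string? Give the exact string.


Step 0: CA
Step 1: GFFF
Step 2: YXFFFF
Step 3: YZFFFF
Step 4: YAFFFFF
Step 5: YFFFFFFF
Step 6: YFFFFFFF  (unchanged — fixed point at step 5)

Answer: YFFFFFFF


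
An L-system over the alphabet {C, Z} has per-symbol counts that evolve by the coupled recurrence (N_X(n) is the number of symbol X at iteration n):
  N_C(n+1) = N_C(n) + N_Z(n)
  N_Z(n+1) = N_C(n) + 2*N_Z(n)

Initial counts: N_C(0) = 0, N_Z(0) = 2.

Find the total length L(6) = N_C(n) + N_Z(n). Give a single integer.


Answer: 754

Derivation:
Step 0: N_C=0, N_Z=2, L=2
Step 1: N_C=2, N_Z=4, L=6
Step 2: N_C=6, N_Z=10, L=16
Step 3: N_C=16, N_Z=26, L=42
Step 4: N_C=42, N_Z=68, L=110
Step 5: N_C=110, N_Z=178, L=288
Step 6: N_C=288, N_Z=466, L=754


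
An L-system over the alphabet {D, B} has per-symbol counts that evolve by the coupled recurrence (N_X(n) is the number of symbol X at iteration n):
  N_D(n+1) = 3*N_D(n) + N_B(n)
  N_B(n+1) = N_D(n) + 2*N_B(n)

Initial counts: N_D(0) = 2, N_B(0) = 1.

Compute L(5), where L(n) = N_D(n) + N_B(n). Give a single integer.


Step 0: N_D=2, N_B=1, L=3
Step 1: N_D=7, N_B=4, L=11
Step 2: N_D=25, N_B=15, L=40
Step 3: N_D=90, N_B=55, L=145
Step 4: N_D=325, N_B=200, L=525
Step 5: N_D=1175, N_B=725, L=1900

Answer: 1900


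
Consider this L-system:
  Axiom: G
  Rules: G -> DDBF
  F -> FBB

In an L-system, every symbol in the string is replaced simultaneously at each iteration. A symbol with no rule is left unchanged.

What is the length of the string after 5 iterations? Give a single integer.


Step 0: length = 1
Step 1: length = 4
Step 2: length = 6
Step 3: length = 8
Step 4: length = 10
Step 5: length = 12

Answer: 12


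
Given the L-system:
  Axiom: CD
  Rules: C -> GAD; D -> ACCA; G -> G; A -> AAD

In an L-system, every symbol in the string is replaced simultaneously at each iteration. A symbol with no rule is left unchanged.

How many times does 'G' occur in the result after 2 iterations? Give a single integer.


Step 0: CD  (0 'G')
Step 1: GADACCA  (1 'G')
Step 2: GAADACCAAADGADGADAAD  (3 'G')

Answer: 3


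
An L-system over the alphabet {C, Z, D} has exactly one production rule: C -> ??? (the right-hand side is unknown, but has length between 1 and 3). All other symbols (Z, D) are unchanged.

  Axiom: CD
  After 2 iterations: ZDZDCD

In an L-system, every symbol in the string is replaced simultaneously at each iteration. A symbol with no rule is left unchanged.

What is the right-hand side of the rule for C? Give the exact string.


Trying C -> ZDC:
  Step 0: CD
  Step 1: ZDCD
  Step 2: ZDZDCD
Matches the given result.

Answer: ZDC


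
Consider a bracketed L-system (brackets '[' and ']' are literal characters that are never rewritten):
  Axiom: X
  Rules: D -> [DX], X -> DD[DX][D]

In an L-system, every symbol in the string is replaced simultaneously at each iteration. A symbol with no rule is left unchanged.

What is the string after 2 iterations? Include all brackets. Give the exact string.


Answer: [DX][DX][[DX]DD[DX][D]][[DX]]

Derivation:
Step 0: X
Step 1: DD[DX][D]
Step 2: [DX][DX][[DX]DD[DX][D]][[DX]]


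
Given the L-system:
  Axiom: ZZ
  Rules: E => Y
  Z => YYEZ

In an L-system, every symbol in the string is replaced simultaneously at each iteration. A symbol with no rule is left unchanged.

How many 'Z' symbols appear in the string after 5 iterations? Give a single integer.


Answer: 2

Derivation:
Step 0: ZZ  (2 'Z')
Step 1: YYEZYYEZ  (2 'Z')
Step 2: YYYYYEZYYYYYEZ  (2 'Z')
Step 3: YYYYYYYYEZYYYYYYYYEZ  (2 'Z')
Step 4: YYYYYYYYYYYEZYYYYYYYYYYYEZ  (2 'Z')
Step 5: YYYYYYYYYYYYYYEZYYYYYYYYYYYYYYEZ  (2 'Z')


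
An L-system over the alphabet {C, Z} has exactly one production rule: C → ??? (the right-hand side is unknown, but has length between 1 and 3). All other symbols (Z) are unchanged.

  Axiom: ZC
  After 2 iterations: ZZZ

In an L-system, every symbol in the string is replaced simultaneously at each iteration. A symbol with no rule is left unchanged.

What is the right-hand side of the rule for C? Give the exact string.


Trying C → ZZ:
  Step 0: ZC
  Step 1: ZZZ
  Step 2: ZZZ
Matches the given result.

Answer: ZZ


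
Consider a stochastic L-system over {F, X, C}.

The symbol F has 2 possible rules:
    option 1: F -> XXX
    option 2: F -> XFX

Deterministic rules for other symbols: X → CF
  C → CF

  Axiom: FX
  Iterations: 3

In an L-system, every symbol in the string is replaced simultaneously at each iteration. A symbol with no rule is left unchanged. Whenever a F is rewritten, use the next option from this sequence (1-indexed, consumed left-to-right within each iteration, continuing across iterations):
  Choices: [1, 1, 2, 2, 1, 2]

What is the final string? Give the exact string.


Step 0: FX
Step 1: XXXCF  (used choices [1])
Step 2: CFCFCFCFXXX  (used choices [1])
Step 3: CFXFXCFXFXCFXXXCFXFXCFCFCF  (used choices [2, 2, 1, 2])

Answer: CFXFXCFXFXCFXXXCFXFXCFCFCF


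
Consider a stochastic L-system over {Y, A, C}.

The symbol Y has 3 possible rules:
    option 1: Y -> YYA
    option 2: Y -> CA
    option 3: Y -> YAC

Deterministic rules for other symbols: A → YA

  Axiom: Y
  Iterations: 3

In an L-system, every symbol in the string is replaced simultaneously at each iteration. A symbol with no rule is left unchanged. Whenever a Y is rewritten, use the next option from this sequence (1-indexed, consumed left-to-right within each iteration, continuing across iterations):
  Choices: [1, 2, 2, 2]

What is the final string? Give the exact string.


Answer: CYACYACAYA

Derivation:
Step 0: Y
Step 1: YYA  (used choices [1])
Step 2: CACAYA  (used choices [2, 2])
Step 3: CYACYACAYA  (used choices [2])


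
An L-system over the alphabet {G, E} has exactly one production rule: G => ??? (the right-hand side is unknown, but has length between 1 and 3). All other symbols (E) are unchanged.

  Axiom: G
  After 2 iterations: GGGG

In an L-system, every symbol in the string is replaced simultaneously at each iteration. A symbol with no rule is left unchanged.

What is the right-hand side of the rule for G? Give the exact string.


Answer: GG

Derivation:
Trying G => GG:
  Step 0: G
  Step 1: GG
  Step 2: GGGG
Matches the given result.


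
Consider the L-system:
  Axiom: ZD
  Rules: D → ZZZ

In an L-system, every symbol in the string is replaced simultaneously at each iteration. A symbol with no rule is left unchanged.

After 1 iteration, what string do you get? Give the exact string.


Step 0: ZD
Step 1: ZZZZ

Answer: ZZZZ


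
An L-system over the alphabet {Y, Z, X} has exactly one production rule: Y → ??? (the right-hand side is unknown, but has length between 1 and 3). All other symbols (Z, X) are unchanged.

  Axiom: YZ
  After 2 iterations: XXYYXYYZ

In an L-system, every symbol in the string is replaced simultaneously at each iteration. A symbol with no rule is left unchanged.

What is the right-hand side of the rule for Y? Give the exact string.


Answer: XYY

Derivation:
Trying Y → XYY:
  Step 0: YZ
  Step 1: XYYZ
  Step 2: XXYYXYYZ
Matches the given result.


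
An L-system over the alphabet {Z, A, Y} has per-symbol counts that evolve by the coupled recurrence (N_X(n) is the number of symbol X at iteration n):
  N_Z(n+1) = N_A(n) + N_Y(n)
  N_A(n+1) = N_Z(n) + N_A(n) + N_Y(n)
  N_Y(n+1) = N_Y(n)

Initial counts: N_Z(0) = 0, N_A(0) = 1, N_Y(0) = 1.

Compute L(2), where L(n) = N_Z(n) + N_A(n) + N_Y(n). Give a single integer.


Answer: 9

Derivation:
Step 0: N_Z=0, N_A=1, N_Y=1, L=2
Step 1: N_Z=2, N_A=2, N_Y=1, L=5
Step 2: N_Z=3, N_A=5, N_Y=1, L=9


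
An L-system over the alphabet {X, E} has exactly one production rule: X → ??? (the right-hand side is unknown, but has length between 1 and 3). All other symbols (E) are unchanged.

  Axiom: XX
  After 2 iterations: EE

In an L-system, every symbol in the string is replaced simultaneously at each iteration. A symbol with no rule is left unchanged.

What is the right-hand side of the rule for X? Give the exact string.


Answer: E

Derivation:
Trying X → E:
  Step 0: XX
  Step 1: EE
  Step 2: EE
Matches the given result.


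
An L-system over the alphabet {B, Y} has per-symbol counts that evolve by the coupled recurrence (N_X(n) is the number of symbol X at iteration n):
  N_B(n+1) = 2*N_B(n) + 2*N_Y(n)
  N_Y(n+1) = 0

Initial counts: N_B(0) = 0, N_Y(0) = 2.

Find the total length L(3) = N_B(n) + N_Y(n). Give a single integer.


Answer: 16

Derivation:
Step 0: N_B=0, N_Y=2, L=2
Step 1: N_B=4, N_Y=0, L=4
Step 2: N_B=8, N_Y=0, L=8
Step 3: N_B=16, N_Y=0, L=16


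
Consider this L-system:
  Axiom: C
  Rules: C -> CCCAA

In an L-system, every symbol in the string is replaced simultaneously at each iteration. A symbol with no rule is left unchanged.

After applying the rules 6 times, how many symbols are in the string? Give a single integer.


Answer: 1457

Derivation:
Step 0: length = 1
Step 1: length = 5
Step 2: length = 17
Step 3: length = 53
Step 4: length = 161
Step 5: length = 485
Step 6: length = 1457


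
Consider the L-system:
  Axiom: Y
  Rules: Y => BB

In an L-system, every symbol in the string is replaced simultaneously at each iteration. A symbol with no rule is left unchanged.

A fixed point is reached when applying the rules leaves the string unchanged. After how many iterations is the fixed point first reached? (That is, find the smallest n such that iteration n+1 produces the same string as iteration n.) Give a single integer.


Step 0: Y
Step 1: BB
Step 2: BB  (unchanged — fixed point at step 1)

Answer: 1


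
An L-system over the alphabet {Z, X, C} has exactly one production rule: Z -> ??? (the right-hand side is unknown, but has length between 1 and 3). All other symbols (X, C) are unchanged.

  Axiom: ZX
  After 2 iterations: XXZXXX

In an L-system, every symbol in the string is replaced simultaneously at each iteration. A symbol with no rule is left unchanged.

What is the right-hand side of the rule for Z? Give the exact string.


Answer: XZX

Derivation:
Trying Z -> XZX:
  Step 0: ZX
  Step 1: XZXX
  Step 2: XXZXXX
Matches the given result.


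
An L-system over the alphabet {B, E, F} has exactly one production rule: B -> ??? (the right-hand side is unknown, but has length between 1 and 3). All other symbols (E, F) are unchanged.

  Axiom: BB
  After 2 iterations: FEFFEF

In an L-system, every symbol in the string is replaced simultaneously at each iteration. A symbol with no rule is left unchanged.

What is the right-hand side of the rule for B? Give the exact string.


Trying B -> FEF:
  Step 0: BB
  Step 1: FEFFEF
  Step 2: FEFFEF
Matches the given result.

Answer: FEF


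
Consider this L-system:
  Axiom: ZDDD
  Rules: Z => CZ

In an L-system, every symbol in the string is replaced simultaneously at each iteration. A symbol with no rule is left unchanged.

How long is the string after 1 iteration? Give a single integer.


Step 0: length = 4
Step 1: length = 5

Answer: 5


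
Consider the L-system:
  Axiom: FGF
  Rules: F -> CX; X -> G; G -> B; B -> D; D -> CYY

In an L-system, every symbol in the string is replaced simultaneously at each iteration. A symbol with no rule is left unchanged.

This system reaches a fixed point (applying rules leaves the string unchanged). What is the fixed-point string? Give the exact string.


Answer: CCYYCYYCCYY

Derivation:
Step 0: FGF
Step 1: CXBCX
Step 2: CGDCG
Step 3: CBCYYCB
Step 4: CDCYYCD
Step 5: CCYYCYYCCYY
Step 6: CCYYCYYCCYY  (unchanged — fixed point at step 5)


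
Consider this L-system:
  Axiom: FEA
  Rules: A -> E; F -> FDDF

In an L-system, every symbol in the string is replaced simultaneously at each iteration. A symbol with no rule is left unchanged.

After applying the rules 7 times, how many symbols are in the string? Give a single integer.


Answer: 384

Derivation:
Step 0: length = 3
Step 1: length = 6
Step 2: length = 12
Step 3: length = 24
Step 4: length = 48
Step 5: length = 96
Step 6: length = 192
Step 7: length = 384


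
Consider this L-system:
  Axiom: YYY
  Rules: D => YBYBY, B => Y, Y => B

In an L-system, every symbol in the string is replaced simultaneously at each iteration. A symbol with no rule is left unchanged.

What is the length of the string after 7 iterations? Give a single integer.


Step 0: length = 3
Step 1: length = 3
Step 2: length = 3
Step 3: length = 3
Step 4: length = 3
Step 5: length = 3
Step 6: length = 3
Step 7: length = 3

Answer: 3


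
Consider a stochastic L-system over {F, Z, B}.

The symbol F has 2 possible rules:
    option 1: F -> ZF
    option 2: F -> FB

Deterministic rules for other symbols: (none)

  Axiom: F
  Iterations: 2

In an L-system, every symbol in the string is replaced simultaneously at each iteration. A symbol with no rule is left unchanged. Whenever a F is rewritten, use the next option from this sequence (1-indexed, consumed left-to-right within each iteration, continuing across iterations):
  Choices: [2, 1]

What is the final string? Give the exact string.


Answer: ZFB

Derivation:
Step 0: F
Step 1: FB  (used choices [2])
Step 2: ZFB  (used choices [1])


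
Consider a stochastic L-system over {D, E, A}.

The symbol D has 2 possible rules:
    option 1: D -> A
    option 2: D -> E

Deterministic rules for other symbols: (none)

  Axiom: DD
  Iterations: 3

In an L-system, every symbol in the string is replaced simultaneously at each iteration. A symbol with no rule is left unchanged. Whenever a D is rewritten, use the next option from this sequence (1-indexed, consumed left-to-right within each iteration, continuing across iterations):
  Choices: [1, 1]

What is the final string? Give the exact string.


Answer: AA

Derivation:
Step 0: DD
Step 1: AA  (used choices [1, 1])
Step 2: AA  (used choices [])
Step 3: AA  (used choices [])


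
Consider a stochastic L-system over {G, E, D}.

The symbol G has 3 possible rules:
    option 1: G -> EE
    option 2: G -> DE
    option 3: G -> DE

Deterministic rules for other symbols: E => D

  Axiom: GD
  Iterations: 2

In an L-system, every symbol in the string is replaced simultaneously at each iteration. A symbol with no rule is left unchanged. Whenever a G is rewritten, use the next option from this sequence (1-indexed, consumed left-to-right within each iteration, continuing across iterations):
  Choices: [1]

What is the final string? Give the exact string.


Answer: DDD

Derivation:
Step 0: GD
Step 1: EED  (used choices [1])
Step 2: DDD  (used choices [])


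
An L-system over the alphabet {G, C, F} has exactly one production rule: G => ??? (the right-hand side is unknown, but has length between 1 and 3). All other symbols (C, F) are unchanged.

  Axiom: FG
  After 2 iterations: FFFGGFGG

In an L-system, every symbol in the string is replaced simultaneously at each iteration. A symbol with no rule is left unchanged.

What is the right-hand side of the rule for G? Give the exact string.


Trying G => FGG:
  Step 0: FG
  Step 1: FFGG
  Step 2: FFFGGFGG
Matches the given result.

Answer: FGG


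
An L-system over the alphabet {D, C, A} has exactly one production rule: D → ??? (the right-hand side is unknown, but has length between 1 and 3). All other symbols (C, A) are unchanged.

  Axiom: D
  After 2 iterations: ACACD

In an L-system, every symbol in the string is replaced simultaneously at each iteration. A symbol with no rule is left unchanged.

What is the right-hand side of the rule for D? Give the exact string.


Trying D → ACD:
  Step 0: D
  Step 1: ACD
  Step 2: ACACD
Matches the given result.

Answer: ACD


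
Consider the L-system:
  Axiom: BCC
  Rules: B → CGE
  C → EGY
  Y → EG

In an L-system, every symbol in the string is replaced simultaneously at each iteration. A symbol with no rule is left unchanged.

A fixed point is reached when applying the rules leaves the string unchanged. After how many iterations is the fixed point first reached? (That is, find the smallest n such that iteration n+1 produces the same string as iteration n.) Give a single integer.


Answer: 3

Derivation:
Step 0: BCC
Step 1: CGEEGYEGY
Step 2: EGYGEEGEGEGEG
Step 3: EGEGGEEGEGEGEG
Step 4: EGEGGEEGEGEGEG  (unchanged — fixed point at step 3)


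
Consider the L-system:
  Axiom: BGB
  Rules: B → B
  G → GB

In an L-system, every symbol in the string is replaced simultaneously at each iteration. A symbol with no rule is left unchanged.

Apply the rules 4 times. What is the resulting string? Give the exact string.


Step 0: BGB
Step 1: BGBB
Step 2: BGBBB
Step 3: BGBBBB
Step 4: BGBBBBB

Answer: BGBBBBB


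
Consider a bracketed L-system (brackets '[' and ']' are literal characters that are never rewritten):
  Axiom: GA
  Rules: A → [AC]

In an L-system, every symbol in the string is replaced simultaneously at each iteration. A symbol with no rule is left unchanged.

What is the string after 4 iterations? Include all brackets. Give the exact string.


Answer: G[[[[AC]C]C]C]

Derivation:
Step 0: GA
Step 1: G[AC]
Step 2: G[[AC]C]
Step 3: G[[[AC]C]C]
Step 4: G[[[[AC]C]C]C]


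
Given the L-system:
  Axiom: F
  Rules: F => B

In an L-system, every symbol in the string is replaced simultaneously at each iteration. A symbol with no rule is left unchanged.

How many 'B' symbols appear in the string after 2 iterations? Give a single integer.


Step 0: F  (0 'B')
Step 1: B  (1 'B')
Step 2: B  (1 'B')

Answer: 1


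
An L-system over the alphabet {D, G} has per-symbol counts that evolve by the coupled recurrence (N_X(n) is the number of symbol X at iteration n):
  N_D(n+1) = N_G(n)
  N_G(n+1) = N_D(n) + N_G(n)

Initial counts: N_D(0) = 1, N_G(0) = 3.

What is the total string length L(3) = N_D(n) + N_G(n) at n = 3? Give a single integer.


Step 0: N_D=1, N_G=3, L=4
Step 1: N_D=3, N_G=4, L=7
Step 2: N_D=4, N_G=7, L=11
Step 3: N_D=7, N_G=11, L=18

Answer: 18


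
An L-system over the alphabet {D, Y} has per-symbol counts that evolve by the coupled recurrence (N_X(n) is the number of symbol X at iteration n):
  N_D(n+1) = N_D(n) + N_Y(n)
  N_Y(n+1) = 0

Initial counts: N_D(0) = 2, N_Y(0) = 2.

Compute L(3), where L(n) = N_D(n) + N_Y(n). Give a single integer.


Step 0: N_D=2, N_Y=2, L=4
Step 1: N_D=4, N_Y=0, L=4
Step 2: N_D=4, N_Y=0, L=4
Step 3: N_D=4, N_Y=0, L=4

Answer: 4


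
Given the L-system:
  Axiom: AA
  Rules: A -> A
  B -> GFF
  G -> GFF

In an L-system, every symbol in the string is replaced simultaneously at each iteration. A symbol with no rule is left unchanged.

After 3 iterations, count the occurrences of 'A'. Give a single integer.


Step 0: AA  (2 'A')
Step 1: AA  (2 'A')
Step 2: AA  (2 'A')
Step 3: AA  (2 'A')

Answer: 2


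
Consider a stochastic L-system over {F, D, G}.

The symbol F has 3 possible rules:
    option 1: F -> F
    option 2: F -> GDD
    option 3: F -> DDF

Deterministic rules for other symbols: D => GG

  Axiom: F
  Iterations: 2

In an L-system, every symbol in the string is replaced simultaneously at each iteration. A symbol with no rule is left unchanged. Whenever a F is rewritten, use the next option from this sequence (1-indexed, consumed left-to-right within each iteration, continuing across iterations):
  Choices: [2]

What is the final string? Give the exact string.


Answer: GGGGG

Derivation:
Step 0: F
Step 1: GDD  (used choices [2])
Step 2: GGGGG  (used choices [])


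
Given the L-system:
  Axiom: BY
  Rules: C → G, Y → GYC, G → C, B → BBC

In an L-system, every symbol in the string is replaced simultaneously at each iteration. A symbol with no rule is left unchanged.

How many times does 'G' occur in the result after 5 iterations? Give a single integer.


Step 0: BY  (0 'G')
Step 1: BBCGYC  (1 'G')
Step 2: BBCBBCGCGYCG  (3 'G')
Step 3: BBCBBCGBBCBBCGCGCGYCGC  (5 'G')
Step 4: BBCBBCGBBCBBCGCBBCBBCGBBCBBCGCGCGCGYCGCG  (9 'G')
Step 5: BBCBBCGBBCBBCGCBBCBBCGBBCBBCGCGBBCBBCGBBCBBCGCBBCBBCGBBCBBCGCGCGCGCGYCGCGC  (15 'G')

Answer: 15


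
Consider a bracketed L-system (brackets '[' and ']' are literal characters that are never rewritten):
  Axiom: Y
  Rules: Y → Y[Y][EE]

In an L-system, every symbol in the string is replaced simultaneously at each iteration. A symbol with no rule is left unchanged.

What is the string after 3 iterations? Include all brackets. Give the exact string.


Answer: Y[Y][EE][Y[Y][EE]][EE][Y[Y][EE][Y[Y][EE]][EE]][EE]

Derivation:
Step 0: Y
Step 1: Y[Y][EE]
Step 2: Y[Y][EE][Y[Y][EE]][EE]
Step 3: Y[Y][EE][Y[Y][EE]][EE][Y[Y][EE][Y[Y][EE]][EE]][EE]


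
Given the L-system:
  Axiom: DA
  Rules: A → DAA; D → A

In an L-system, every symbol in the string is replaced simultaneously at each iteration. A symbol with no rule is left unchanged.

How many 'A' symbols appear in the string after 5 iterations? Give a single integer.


Answer: 99

Derivation:
Step 0: DA  (1 'A')
Step 1: ADAA  (3 'A')
Step 2: DAAADAADAA  (7 'A')
Step 3: ADAADAADAAADAADAAADAADAA  (17 'A')
Step 4: DAAADAADAAADAADAAADAADAADAAADAADAAADAADAADAAADAADAAADAADAA  (41 'A')
Step 5: ADAADAADAAADAADAAADAADAADAAADAADAAADAADAADAAADAADAAADAADAAADAADAADAAADAADAAADAADAADAAADAADAAADAADAAADAADAADAAADAADAAADAADAADAAADAADAAADAADAA  (99 'A')


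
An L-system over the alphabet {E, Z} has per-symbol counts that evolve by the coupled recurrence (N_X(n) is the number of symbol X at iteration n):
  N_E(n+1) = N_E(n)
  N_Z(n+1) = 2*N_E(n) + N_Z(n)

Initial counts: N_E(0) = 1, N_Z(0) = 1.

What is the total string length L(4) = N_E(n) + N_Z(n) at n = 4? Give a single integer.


Answer: 10

Derivation:
Step 0: N_E=1, N_Z=1, L=2
Step 1: N_E=1, N_Z=3, L=4
Step 2: N_E=1, N_Z=5, L=6
Step 3: N_E=1, N_Z=7, L=8
Step 4: N_E=1, N_Z=9, L=10


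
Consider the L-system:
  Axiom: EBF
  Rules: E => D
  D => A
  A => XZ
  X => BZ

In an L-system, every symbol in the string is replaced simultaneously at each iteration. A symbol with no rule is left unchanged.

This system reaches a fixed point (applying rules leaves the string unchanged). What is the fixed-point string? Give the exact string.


Step 0: EBF
Step 1: DBF
Step 2: ABF
Step 3: XZBF
Step 4: BZZBF
Step 5: BZZBF  (unchanged — fixed point at step 4)

Answer: BZZBF


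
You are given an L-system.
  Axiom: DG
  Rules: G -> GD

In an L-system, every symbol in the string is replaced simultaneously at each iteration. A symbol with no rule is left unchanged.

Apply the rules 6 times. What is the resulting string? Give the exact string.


Step 0: DG
Step 1: DGD
Step 2: DGDD
Step 3: DGDDD
Step 4: DGDDDD
Step 5: DGDDDDD
Step 6: DGDDDDDD

Answer: DGDDDDDD


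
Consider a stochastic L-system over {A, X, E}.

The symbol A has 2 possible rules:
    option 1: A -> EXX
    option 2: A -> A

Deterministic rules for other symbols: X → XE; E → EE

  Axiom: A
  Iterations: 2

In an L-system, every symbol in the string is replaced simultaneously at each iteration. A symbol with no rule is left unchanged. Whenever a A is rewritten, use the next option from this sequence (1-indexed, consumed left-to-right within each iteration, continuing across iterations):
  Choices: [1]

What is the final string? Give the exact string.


Step 0: A
Step 1: EXX  (used choices [1])
Step 2: EEXEXE  (used choices [])

Answer: EEXEXE


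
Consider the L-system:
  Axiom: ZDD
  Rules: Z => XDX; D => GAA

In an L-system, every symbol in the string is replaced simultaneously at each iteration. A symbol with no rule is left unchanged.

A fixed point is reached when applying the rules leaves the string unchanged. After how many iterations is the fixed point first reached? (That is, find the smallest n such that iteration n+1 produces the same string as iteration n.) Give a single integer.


Answer: 2

Derivation:
Step 0: ZDD
Step 1: XDXGAAGAA
Step 2: XGAAXGAAGAA
Step 3: XGAAXGAAGAA  (unchanged — fixed point at step 2)


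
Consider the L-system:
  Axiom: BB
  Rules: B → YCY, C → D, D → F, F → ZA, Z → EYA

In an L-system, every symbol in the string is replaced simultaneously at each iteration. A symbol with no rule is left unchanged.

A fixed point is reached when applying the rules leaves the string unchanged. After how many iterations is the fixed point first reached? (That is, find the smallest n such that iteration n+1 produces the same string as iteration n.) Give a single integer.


Step 0: BB
Step 1: YCYYCY
Step 2: YDYYDY
Step 3: YFYYFY
Step 4: YZAYYZAY
Step 5: YEYAAYYEYAAY
Step 6: YEYAAYYEYAAY  (unchanged — fixed point at step 5)

Answer: 5


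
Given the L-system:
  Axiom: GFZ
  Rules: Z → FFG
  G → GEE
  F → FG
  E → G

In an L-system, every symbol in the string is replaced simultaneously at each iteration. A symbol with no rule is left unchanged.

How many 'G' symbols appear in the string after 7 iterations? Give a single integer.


Answer: 297

Derivation:
Step 0: GFZ  (1 'G')
Step 1: GEEFGFFG  (3 'G')
Step 2: GEEGGFGGEEFGFGGEE  (8 'G')
Step 3: GEEGGGEEGEEFGGEEGEEGGFGGEEFGGEEGEEGG  (17 'G')
Step 4: GEEGGGEEGEEGEEGGGEEGGFGGEEGEEGGGEEGGGEEGEEFGGEEGEEGGFGGEEGEEGGGEEGGGEEGEE  (36 'G')
Step 5: GEEGGGEEGEEGEEGGGEEGGGEEGGGEEGEEGEEGGGEEGEEFGGEEGEEGGGEEGGGEEGEEGEEGGGEEGEEGEEGGGEEGGFGGEEGEEGGGEEGGGEEGEEFGGEEGEEGGGEEGGGEEGEEGEEGGGEEGEEGEEGGGEEGG  (73 'G')
Step 6: GEEGGGEEGEEGEEGGGEEGGGEEGGGEEGEEGEEGGGEEGEEGEEGGGEEGEEGEEGGGEEGGGEEGGGEEGEEGEEGGGEEGGFGGEEGEEGGGEEGGGEEGEEGEEGGGEEGEEGEEGGGEEGGGEEGGGEEGEEGEEGGGEEGGGEEGGGEEGEEGEEGGGEEGEEFGGEEGEEGGGEEGGGEEGEEGEEGGGEEGEEGEEGGGEEGGFGGEEGEEGGGEEGGGEEGEEGEEGGGEEGEEGEEGGGEEGGGEEGGGEEGEEGEEGGGEEGGGEEGGGEEGEEGEEGGGEEGEE  (148 'G')
Step 7: GEEGGGEEGEEGEEGGGEEGGGEEGGGEEGEEGEEGGGEEGEEGEEGGGEEGEEGEEGGGEEGGGEEGGGEEGEEGEEGGGEEGGGEEGGGEEGEEGEEGGGEEGGGEEGGGEEGEEGEEGGGEEGEEGEEGGGEEGEEGEEGGGEEGGGEEGGGEEGEEGEEGGGEEGEEFGGEEGEEGGGEEGGGEEGEEGEEGGGEEGEEGEEGGGEEGGGEEGGGEEGEEGEEGGGEEGGGEEGGGEEGEEGEEGGGEEGEEGEEGGGEEGEEGEEGGGEEGGGEEGGGEEGEEGEEGGGEEGEEGEEGGGEEGEEGEEGGGEEGGGEEGGGEEGEEGEEGGGEEGGFGGEEGEEGGGEEGGGEEGEEGEEGGGEEGEEGEEGGGEEGGGEEGGGEEGEEGEEGGGEEGGGEEGGGEEGEEGEEGGGEEGEEFGGEEGEEGGGEEGGGEEGEEGEEGGGEEGEEGEEGGGEEGGGEEGGGEEGEEGEEGGGEEGGGEEGGGEEGEEGEEGGGEEGEEGEEGGGEEGEEGEEGGGEEGGGEEGGGEEGEEGEEGGGEEGEEGEEGGGEEGEEGEEGGGEEGGGEEGGGEEGEEGEEGGGEEGG  (297 'G')


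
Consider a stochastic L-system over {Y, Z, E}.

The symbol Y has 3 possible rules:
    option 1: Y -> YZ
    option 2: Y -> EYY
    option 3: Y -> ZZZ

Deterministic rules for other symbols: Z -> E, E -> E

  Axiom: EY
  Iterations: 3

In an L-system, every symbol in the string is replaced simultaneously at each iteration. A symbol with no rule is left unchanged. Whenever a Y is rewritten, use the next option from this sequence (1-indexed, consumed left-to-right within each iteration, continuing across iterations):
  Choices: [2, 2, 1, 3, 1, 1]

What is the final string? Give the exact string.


Step 0: EY
Step 1: EEYY  (used choices [2])
Step 2: EEEYYYZ  (used choices [2, 1])
Step 3: EEEZZZYZYZE  (used choices [3, 1, 1])

Answer: EEEZZZYZYZE


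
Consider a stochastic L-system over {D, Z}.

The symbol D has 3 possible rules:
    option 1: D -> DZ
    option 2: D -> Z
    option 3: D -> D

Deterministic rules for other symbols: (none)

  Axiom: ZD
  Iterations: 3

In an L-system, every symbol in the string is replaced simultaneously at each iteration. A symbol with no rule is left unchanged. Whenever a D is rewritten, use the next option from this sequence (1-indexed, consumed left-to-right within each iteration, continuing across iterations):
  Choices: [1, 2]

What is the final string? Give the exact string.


Answer: ZZZ

Derivation:
Step 0: ZD
Step 1: ZDZ  (used choices [1])
Step 2: ZZZ  (used choices [2])
Step 3: ZZZ  (used choices [])


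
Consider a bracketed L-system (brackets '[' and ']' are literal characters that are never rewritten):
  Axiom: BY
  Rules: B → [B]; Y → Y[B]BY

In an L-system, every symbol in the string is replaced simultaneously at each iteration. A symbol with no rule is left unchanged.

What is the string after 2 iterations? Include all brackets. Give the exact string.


Step 0: BY
Step 1: [B]Y[B]BY
Step 2: [[B]]Y[B]BY[[B]][B]Y[B]BY

Answer: [[B]]Y[B]BY[[B]][B]Y[B]BY


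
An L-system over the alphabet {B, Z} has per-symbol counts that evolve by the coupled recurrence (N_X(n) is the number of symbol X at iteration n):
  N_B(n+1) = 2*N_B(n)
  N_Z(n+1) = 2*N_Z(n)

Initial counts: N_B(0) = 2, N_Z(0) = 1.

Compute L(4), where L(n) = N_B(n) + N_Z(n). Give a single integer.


Step 0: N_B=2, N_Z=1, L=3
Step 1: N_B=4, N_Z=2, L=6
Step 2: N_B=8, N_Z=4, L=12
Step 3: N_B=16, N_Z=8, L=24
Step 4: N_B=32, N_Z=16, L=48

Answer: 48


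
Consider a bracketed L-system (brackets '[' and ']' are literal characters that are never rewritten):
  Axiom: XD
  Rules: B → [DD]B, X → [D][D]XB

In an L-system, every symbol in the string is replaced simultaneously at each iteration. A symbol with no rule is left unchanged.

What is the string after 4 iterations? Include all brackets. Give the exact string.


Answer: [D][D][D][D][D][D][D][D]XB[DD]B[DD][DD]B[DD][DD][DD]BD

Derivation:
Step 0: XD
Step 1: [D][D]XBD
Step 2: [D][D][D][D]XB[DD]BD
Step 3: [D][D][D][D][D][D]XB[DD]B[DD][DD]BD
Step 4: [D][D][D][D][D][D][D][D]XB[DD]B[DD][DD]B[DD][DD][DD]BD


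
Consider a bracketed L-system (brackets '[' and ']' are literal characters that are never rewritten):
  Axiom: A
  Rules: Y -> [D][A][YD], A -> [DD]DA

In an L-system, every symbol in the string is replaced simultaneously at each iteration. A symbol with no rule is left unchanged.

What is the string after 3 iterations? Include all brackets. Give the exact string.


Answer: [DD]D[DD]D[DD]DA

Derivation:
Step 0: A
Step 1: [DD]DA
Step 2: [DD]D[DD]DA
Step 3: [DD]D[DD]D[DD]DA


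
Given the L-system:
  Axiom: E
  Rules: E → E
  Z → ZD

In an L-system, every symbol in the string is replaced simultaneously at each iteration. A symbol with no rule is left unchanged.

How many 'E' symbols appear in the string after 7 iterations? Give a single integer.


Step 0: E  (1 'E')
Step 1: E  (1 'E')
Step 2: E  (1 'E')
Step 3: E  (1 'E')
Step 4: E  (1 'E')
Step 5: E  (1 'E')
Step 6: E  (1 'E')
Step 7: E  (1 'E')

Answer: 1
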